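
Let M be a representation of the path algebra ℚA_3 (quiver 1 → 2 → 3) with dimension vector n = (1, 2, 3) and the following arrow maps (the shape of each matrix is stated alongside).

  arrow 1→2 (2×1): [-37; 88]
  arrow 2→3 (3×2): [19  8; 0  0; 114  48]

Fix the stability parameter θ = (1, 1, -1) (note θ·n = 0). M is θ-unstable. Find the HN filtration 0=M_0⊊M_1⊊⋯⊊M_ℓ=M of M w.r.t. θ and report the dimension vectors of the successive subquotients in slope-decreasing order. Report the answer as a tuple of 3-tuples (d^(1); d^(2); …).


Via rank(M_{q-1}∘⋯∘M_p): M ≅ I[1,3], I[2,2], I[3,3]^2.
μ_θ-semistable layers: μ^(1)=1; μ^(2)=1/3; μ^(3)=-1

((0, 1, 0); (1, 1, 1); (0, 0, 2))


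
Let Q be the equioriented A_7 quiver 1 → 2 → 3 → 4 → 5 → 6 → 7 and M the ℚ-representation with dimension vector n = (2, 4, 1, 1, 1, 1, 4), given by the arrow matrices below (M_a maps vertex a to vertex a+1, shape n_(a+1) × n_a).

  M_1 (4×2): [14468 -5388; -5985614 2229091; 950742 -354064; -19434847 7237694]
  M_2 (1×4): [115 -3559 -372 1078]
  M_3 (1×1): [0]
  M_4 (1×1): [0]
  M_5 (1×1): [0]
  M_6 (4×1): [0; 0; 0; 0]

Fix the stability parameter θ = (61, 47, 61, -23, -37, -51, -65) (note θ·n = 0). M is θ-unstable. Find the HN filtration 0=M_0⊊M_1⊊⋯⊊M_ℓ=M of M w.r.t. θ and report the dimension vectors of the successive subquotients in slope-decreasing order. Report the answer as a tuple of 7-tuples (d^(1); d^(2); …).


Via rank(M_{q-1}∘⋯∘M_p): M ≅ I[1,2], I[1,3], I[2,2]^2, I[4,4], I[5,5], I[6,6], I[7,7]^4.
μ_θ-semistable layers: μ^(1)=61; μ^(2)=54; μ^(3)=47; μ^(4)=-23; μ^(5)=-37; μ^(6)=-51; μ^(7)=-65

((0, 0, 1, 0, 0, 0, 0); (2, 2, 0, 0, 0, 0, 0); (0, 2, 0, 0, 0, 0, 0); (0, 0, 0, 1, 0, 0, 0); (0, 0, 0, 0, 1, 0, 0); (0, 0, 0, 0, 0, 1, 0); (0, 0, 0, 0, 0, 0, 4))


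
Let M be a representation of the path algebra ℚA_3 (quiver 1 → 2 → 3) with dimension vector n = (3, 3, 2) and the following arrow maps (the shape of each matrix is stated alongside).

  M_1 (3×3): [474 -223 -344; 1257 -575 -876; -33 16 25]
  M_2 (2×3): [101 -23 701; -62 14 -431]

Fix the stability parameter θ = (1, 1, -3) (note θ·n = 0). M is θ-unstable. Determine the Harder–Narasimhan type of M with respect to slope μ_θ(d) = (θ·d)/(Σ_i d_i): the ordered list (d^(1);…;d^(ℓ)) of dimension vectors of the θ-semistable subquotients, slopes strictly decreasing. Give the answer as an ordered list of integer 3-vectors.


Interval decomposition of M: I[1,2], I[1,3]^2.
HN type (ℓ=2): μ^(1)=1; μ^(2)=-1/3

((1, 1, 0); (2, 2, 2))


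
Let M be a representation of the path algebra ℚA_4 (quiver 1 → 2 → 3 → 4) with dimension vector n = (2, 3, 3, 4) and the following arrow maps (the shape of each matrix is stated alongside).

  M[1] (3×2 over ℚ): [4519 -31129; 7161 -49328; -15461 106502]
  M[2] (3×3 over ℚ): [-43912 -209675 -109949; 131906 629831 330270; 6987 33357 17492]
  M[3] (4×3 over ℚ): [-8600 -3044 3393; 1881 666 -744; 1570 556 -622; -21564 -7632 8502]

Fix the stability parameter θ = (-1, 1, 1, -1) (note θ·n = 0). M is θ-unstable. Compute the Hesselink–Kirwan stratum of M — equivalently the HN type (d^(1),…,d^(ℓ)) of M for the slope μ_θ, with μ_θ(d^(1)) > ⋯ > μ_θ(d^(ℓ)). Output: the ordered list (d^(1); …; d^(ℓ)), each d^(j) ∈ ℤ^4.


Via rank(M_{q-1}∘⋯∘M_p): M ≅ I[1,3], I[1,4], I[2,4], I[4,4]^2.
μ_θ-semistable layers: μ^(1)=1; μ^(2)=1/3; μ^(3)=-1

((0, 1, 1, 0); (0, 2, 2, 2); (2, 0, 0, 2))


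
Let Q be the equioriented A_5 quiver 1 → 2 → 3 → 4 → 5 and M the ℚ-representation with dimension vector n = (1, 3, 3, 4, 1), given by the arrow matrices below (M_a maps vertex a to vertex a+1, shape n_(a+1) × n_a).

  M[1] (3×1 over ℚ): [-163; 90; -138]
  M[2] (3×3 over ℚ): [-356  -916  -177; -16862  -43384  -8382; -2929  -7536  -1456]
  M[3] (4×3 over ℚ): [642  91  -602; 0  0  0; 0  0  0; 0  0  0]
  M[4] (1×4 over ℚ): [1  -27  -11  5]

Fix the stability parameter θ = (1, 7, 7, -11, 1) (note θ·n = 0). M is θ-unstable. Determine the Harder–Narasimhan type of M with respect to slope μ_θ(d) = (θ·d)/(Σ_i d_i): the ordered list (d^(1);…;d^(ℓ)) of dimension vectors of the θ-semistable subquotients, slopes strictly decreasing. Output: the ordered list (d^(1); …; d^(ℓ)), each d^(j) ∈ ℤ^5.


Via rank(M_{q-1}∘⋯∘M_p): M ≅ I[1,3], I[2,2], I[2,5], I[3,3], I[4,4]^3.
μ_θ-semistable layers: μ^(1)=7; μ^(2)=1; μ^(3)=-11

((0, 2, 2, 0, 0); (1, 1, 1, 1, 1); (0, 0, 0, 3, 0))


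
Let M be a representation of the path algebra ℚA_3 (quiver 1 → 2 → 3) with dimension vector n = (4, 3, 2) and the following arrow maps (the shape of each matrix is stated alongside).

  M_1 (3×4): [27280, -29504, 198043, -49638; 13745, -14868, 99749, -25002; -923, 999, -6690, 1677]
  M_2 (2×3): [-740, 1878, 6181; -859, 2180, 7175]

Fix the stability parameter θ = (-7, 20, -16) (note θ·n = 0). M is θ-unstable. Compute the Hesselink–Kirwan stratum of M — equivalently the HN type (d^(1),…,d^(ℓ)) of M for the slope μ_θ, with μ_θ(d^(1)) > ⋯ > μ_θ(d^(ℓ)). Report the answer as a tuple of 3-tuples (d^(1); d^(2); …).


Interval decomposition of M: I[1,1], I[1,2], I[1,3]^2.
HN type (ℓ=3): μ^(1)=20; μ^(2)=2; μ^(3)=-7

((0, 1, 0); (0, 2, 2); (4, 0, 0))


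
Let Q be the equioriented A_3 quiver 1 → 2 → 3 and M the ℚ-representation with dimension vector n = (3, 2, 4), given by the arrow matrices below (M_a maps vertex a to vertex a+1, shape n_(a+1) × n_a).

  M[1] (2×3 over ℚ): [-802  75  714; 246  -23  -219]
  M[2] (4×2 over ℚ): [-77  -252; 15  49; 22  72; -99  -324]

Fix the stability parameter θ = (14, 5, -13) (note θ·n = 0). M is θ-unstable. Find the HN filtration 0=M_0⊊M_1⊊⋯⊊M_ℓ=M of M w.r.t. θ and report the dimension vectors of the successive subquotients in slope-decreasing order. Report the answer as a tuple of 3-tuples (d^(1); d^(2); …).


Barcode: M ≅ I[1,1], I[1,3]^2, I[3,3]^2. HN layers by μ_θ (3 steps, strictly decreasing):
  μ^(1)=14; μ^(2)=2; μ^(3)=-13

((1, 0, 0); (2, 2, 2); (0, 0, 2))


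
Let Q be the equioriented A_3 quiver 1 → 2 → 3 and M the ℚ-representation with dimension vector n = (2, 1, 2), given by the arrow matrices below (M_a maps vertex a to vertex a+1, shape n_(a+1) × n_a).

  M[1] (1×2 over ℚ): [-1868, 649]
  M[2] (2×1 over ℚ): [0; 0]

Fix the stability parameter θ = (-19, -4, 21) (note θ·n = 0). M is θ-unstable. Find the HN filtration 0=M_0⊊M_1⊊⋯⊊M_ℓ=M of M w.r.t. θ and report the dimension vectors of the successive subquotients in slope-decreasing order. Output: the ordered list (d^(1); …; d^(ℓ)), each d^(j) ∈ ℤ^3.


Interval decomposition of M: I[1,1], I[1,2], I[3,3]^2.
HN type (ℓ=3): μ^(1)=21; μ^(2)=-4; μ^(3)=-19

((0, 0, 2); (0, 1, 0); (2, 0, 0))


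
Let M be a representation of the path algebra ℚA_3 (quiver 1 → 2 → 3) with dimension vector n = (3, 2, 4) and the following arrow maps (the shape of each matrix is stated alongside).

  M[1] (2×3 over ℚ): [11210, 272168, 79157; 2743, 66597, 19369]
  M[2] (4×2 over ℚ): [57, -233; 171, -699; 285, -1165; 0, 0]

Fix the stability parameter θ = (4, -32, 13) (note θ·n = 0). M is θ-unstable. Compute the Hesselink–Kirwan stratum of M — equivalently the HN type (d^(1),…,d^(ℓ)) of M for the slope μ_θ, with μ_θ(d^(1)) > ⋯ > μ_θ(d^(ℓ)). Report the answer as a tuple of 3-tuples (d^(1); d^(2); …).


Via rank(M_{q-1}∘⋯∘M_p): M ≅ I[1,1], I[1,2], I[1,3], I[3,3]^3.
μ_θ-semistable layers: μ^(1)=13; μ^(2)=4; μ^(3)=-14

((0, 0, 4); (1, 0, 0); (2, 2, 0))


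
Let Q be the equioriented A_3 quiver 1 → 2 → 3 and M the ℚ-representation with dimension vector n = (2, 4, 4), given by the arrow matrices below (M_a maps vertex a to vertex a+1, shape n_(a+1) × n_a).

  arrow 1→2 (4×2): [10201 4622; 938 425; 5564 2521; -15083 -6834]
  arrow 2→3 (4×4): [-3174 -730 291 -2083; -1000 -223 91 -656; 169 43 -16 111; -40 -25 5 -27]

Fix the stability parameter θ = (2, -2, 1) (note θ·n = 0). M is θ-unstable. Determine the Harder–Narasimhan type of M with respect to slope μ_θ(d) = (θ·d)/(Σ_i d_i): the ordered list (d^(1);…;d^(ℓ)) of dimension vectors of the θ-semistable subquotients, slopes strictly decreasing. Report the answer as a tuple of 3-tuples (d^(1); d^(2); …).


Barcode: M ≅ I[1,3]^2, I[2,3]^2. HN layers by μ_θ (3 steps, strictly decreasing):
  μ^(1)=1; μ^(2)=0; μ^(3)=-2

((0, 0, 4); (2, 2, 0); (0, 2, 0))


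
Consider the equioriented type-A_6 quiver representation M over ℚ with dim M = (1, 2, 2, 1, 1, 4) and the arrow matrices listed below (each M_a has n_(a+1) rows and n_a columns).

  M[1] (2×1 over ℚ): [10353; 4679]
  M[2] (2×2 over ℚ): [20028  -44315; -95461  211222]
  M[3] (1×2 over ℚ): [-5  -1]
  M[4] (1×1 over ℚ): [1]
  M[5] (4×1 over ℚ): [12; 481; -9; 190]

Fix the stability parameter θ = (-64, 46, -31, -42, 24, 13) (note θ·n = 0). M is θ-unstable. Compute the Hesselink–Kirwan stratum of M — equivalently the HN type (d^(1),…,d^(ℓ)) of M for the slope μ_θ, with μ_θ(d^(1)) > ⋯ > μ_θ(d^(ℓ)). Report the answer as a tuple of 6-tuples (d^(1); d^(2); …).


Interval decomposition of M: I[1,3], I[2,6], I[6,6]^3.
HN type (ℓ=5): μ^(1)=37/2; μ^(2)=13; μ^(3)=15/2; μ^(4)=-9; μ^(5)=-64

((0, 0, 0, 0, 1, 1); (0, 0, 0, 0, 0, 3); (0, 1, 1, 0, 0, 0); (0, 1, 1, 1, 0, 0); (1, 0, 0, 0, 0, 0))


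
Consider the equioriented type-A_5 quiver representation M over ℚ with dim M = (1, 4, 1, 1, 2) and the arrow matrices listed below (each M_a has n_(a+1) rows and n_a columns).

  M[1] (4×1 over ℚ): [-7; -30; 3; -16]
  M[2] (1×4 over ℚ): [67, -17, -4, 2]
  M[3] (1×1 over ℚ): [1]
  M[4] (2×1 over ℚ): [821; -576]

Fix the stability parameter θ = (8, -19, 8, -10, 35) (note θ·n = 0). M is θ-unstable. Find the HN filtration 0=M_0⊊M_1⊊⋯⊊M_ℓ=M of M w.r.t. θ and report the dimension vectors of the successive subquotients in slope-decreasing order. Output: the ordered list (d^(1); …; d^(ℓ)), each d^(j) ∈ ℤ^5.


Interval decomposition of M: I[1,5], I[2,2]^3, I[5,5].
HN type (ℓ=4): μ^(1)=35; μ^(2)=-1; μ^(3)=-11/2; μ^(4)=-19

((0, 0, 0, 0, 2); (0, 0, 1, 1, 0); (1, 1, 0, 0, 0); (0, 3, 0, 0, 0))


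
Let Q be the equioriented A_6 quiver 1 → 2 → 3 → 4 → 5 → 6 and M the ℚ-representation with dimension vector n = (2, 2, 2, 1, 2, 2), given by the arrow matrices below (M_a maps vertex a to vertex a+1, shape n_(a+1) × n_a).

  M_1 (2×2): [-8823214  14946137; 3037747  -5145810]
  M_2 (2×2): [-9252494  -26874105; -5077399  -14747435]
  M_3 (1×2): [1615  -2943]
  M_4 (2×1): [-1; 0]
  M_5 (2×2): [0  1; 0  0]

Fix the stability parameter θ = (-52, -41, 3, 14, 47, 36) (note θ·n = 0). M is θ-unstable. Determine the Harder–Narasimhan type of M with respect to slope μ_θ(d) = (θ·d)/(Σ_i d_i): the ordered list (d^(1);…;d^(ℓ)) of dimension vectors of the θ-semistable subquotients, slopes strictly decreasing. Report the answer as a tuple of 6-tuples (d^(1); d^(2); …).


Barcode: M ≅ I[1,3], I[1,5], I[5,6], I[6,6]. HN layers by μ_θ (7 steps, strictly decreasing):
  μ^(1)=47; μ^(2)=83/2; μ^(3)=36; μ^(4)=14; μ^(5)=3; μ^(6)=-41; μ^(7)=-52

((0, 0, 0, 0, 1, 0); (0, 0, 0, 0, 1, 1); (0, 0, 0, 0, 0, 1); (0, 0, 0, 1, 0, 0); (0, 0, 2, 0, 0, 0); (0, 2, 0, 0, 0, 0); (2, 0, 0, 0, 0, 0))


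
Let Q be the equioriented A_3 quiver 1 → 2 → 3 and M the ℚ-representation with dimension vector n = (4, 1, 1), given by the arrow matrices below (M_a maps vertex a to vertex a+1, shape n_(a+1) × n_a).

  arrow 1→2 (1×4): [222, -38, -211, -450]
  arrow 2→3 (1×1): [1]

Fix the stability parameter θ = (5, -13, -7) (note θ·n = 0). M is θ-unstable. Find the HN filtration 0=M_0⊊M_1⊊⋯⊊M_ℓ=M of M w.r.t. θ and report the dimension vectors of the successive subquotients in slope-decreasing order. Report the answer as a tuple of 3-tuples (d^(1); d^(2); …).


Via rank(M_{q-1}∘⋯∘M_p): M ≅ I[1,1]^3, I[1,3].
μ_θ-semistable layers: μ^(1)=5; μ^(2)=-5

((3, 0, 0); (1, 1, 1))


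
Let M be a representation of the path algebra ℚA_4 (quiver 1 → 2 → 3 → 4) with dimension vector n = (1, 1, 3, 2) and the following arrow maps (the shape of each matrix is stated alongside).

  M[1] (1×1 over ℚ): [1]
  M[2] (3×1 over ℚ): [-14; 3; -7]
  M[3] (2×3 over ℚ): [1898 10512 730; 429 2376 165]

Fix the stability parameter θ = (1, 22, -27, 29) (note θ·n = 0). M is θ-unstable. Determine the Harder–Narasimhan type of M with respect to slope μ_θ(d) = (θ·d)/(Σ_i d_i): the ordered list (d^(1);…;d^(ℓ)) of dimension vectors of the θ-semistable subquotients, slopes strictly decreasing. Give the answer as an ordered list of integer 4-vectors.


Interval decomposition of M: I[1,4], I[3,3]^2, I[4,4].
HN type (ℓ=3): μ^(1)=29; μ^(2)=-4/3; μ^(3)=-27

((0, 0, 0, 2); (1, 1, 1, 0); (0, 0, 2, 0))


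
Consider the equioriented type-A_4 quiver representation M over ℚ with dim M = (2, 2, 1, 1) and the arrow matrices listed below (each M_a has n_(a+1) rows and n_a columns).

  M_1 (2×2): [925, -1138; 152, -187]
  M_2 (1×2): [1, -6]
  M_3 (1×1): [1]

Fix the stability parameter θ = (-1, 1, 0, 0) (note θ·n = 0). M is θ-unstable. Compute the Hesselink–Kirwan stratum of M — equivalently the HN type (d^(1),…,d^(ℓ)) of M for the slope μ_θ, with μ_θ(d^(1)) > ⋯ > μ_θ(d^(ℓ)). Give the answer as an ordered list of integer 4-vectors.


Via rank(M_{q-1}∘⋯∘M_p): M ≅ I[1,2], I[1,4].
μ_θ-semistable layers: μ^(1)=1; μ^(2)=1/3; μ^(3)=-1

((0, 1, 0, 0); (0, 1, 1, 1); (2, 0, 0, 0))


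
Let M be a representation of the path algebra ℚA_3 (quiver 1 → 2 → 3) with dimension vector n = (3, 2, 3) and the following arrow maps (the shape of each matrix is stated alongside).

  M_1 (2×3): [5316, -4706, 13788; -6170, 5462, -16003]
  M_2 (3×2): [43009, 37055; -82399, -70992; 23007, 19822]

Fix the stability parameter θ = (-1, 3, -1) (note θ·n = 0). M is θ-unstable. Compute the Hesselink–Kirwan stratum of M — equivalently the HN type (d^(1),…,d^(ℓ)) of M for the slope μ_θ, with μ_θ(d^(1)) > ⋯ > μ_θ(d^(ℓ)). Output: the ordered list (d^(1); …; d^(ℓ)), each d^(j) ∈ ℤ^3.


Barcode: M ≅ I[1,1], I[1,3]^2, I[3,3]. HN layers by μ_θ (2 steps, strictly decreasing):
  μ^(1)=1; μ^(2)=-1

((0, 2, 2); (3, 0, 1))


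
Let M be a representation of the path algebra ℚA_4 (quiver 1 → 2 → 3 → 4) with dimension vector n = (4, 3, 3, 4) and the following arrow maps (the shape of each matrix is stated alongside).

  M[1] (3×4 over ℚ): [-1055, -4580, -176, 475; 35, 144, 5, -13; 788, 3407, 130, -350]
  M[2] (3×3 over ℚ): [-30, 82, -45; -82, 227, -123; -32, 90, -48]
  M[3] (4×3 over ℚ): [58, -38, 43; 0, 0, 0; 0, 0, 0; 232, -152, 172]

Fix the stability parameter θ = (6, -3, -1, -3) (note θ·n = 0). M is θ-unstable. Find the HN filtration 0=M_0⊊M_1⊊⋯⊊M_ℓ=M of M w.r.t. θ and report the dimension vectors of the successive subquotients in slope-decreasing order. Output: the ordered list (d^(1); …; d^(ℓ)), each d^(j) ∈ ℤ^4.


Via rank(M_{q-1}∘⋯∘M_p): M ≅ I[1,1], I[1,2], I[1,3]^2, I[3,4], I[4,4]^3.
μ_θ-semistable layers: μ^(1)=6; μ^(2)=3/2; μ^(3)=2/3; μ^(4)=-2; μ^(5)=-3

((1, 0, 0, 0); (1, 1, 0, 0); (2, 2, 2, 0); (0, 0, 1, 1); (0, 0, 0, 3))


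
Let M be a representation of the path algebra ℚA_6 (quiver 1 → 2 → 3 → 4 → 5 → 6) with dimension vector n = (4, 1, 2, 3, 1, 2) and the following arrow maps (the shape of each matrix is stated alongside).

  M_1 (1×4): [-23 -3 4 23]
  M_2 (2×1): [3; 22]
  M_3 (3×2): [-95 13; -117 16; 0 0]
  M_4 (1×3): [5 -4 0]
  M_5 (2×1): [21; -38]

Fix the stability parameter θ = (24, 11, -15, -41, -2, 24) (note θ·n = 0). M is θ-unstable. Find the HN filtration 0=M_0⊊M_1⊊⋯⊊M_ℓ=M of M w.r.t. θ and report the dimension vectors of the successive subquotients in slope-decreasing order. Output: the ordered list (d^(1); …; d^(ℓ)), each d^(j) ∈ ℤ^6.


Via rank(M_{q-1}∘⋯∘M_p): M ≅ I[1,1]^3, I[1,6], I[3,4], I[4,4], I[6,6].
μ_θ-semistable layers: μ^(1)=24; μ^(2)=-2; μ^(3)=-21/4; μ^(4)=-28; μ^(5)=-41

((3, 0, 0, 0, 0, 2); (0, 0, 0, 0, 1, 0); (1, 1, 1, 1, 0, 0); (0, 0, 1, 1, 0, 0); (0, 0, 0, 1, 0, 0))


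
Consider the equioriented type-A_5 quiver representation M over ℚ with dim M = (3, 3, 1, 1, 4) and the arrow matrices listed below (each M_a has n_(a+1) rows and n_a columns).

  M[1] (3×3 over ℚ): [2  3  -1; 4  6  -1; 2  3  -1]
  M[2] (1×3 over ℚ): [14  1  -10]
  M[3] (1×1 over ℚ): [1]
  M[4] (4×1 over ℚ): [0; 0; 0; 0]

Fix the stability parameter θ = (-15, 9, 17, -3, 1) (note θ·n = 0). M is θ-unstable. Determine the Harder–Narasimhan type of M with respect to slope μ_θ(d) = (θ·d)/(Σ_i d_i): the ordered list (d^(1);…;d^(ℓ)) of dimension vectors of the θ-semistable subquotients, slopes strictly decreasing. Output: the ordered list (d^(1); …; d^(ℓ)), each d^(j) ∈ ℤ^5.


Interval decomposition of M: I[1,1], I[1,2], I[1,4], I[2,2], I[5,5]^4.
HN type (ℓ=4): μ^(1)=9; μ^(2)=23/3; μ^(3)=1; μ^(4)=-15

((0, 2, 0, 0, 0); (0, 1, 1, 1, 0); (0, 0, 0, 0, 4); (3, 0, 0, 0, 0))


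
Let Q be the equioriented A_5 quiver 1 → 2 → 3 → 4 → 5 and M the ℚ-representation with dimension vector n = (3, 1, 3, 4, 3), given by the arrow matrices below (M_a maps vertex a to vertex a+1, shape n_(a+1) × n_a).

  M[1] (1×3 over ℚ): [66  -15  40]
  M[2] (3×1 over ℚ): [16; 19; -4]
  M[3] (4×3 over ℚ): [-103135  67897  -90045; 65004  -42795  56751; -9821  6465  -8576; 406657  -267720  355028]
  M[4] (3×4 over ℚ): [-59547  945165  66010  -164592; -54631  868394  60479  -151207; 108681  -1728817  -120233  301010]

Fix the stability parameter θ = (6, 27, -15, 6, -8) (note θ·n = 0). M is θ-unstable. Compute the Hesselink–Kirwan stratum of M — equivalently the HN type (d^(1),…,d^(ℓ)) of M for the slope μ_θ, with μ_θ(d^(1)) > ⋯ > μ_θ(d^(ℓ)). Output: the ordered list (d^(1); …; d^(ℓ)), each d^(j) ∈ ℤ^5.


Via rank(M_{q-1}∘⋯∘M_p): M ≅ I[1,1]^2, I[1,5], I[3,5]^2, I[4,4].
μ_θ-semistable layers: μ^(1)=6; μ^(2)=16/5; μ^(3)=-1; μ^(4)=-15

((2, 0, 0, 1, 0); (1, 1, 1, 1, 1); (0, 0, 0, 2, 2); (0, 0, 2, 0, 0))


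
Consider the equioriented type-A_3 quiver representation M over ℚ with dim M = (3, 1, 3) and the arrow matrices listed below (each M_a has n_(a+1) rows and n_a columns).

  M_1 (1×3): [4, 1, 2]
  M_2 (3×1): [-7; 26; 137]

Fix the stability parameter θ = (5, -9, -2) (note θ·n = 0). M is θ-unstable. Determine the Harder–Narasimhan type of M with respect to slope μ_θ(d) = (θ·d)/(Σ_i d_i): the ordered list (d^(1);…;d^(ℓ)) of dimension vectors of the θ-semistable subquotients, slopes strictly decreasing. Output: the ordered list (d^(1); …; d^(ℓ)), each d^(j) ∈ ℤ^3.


Interval decomposition of M: I[1,1]^2, I[1,3], I[3,3]^2.
HN type (ℓ=2): μ^(1)=5; μ^(2)=-2

((2, 0, 0); (1, 1, 3))


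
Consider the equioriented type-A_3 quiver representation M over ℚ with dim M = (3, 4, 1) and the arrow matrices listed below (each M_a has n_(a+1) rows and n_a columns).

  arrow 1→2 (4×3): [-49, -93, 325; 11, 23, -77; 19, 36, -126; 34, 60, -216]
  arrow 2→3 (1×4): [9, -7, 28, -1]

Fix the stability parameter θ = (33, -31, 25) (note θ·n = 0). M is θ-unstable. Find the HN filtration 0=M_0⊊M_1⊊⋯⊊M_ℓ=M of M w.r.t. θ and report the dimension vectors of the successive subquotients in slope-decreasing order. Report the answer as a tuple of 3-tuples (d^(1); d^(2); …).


Via rank(M_{q-1}∘⋯∘M_p): M ≅ I[1,2]^2, I[1,3], I[2,2].
μ_θ-semistable layers: μ^(1)=25; μ^(2)=1; μ^(3)=-31

((0, 0, 1); (3, 3, 0); (0, 1, 0))


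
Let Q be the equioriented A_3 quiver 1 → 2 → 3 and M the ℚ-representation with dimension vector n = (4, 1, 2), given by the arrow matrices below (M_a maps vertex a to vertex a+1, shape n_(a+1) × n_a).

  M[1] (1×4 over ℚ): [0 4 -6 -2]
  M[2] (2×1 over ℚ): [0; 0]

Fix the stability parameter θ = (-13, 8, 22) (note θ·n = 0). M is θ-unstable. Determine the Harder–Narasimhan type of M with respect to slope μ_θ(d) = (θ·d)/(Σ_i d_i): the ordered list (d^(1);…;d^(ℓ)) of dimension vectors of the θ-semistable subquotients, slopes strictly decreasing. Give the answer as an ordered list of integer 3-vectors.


Barcode: M ≅ I[1,1]^3, I[1,2], I[3,3]^2. HN layers by μ_θ (3 steps, strictly decreasing):
  μ^(1)=22; μ^(2)=8; μ^(3)=-13

((0, 0, 2); (0, 1, 0); (4, 0, 0))


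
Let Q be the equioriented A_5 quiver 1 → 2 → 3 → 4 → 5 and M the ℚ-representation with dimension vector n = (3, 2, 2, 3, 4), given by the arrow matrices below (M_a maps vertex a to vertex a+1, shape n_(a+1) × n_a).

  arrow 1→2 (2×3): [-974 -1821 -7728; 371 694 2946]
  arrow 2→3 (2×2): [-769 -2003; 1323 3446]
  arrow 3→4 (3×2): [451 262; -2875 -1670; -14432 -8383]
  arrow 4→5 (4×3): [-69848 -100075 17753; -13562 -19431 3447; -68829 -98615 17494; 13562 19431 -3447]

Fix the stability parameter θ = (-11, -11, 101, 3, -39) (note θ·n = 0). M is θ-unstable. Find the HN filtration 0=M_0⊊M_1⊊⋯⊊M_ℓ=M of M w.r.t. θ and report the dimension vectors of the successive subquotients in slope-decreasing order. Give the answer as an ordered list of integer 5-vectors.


Barcode: M ≅ I[1,1], I[1,4], I[1,5], I[4,5], I[5,5]^2. HN layers by μ_θ (5 steps, strictly decreasing):
  μ^(1)=52; μ^(2)=65/3; μ^(3)=-11; μ^(4)=-18; μ^(5)=-39

((0, 0, 1, 1, 0); (0, 0, 1, 1, 1); (3, 2, 0, 0, 0); (0, 0, 0, 1, 1); (0, 0, 0, 0, 2))


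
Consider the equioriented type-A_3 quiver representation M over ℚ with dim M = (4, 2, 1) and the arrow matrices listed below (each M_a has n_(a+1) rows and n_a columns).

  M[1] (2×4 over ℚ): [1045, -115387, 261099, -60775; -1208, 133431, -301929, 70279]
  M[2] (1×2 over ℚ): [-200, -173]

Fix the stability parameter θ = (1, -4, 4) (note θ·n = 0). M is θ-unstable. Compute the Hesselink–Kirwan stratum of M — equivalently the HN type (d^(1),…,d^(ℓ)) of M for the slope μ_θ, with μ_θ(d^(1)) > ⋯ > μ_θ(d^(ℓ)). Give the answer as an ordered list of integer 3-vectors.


Via rank(M_{q-1}∘⋯∘M_p): M ≅ I[1,1]^2, I[1,2], I[1,3].
μ_θ-semistable layers: μ^(1)=4; μ^(2)=1; μ^(3)=-3/2

((0, 0, 1); (2, 0, 0); (2, 2, 0))


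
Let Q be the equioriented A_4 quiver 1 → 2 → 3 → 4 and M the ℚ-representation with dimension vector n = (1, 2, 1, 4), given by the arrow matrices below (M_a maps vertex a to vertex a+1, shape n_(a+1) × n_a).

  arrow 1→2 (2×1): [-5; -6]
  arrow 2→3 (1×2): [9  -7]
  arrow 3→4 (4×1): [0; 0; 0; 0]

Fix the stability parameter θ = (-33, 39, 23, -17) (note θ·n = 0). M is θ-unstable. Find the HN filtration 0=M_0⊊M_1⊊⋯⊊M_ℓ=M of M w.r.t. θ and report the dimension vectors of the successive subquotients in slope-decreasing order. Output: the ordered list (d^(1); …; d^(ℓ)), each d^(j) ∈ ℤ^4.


Barcode: M ≅ I[1,3], I[2,2], I[4,4]^4. HN layers by μ_θ (4 steps, strictly decreasing):
  μ^(1)=39; μ^(2)=31; μ^(3)=-17; μ^(4)=-33

((0, 1, 0, 0); (0, 1, 1, 0); (0, 0, 0, 4); (1, 0, 0, 0))


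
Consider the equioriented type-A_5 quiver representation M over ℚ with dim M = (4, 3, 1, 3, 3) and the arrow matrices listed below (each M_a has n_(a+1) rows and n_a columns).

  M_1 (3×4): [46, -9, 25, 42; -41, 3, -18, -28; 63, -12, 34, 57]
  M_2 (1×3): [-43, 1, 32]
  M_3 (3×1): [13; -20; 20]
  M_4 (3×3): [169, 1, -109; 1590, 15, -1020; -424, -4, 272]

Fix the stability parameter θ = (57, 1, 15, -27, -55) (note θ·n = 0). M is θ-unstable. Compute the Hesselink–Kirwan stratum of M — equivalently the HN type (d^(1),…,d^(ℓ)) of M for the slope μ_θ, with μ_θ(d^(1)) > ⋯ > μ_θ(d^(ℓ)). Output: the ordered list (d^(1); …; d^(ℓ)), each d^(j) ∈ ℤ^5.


Interval decomposition of M: I[1,1], I[1,2]^2, I[1,5], I[4,4], I[4,5], I[5,5].
HN type (ℓ=6): μ^(1)=57; μ^(2)=29; μ^(3)=-9/5; μ^(4)=-27; μ^(5)=-41; μ^(6)=-55

((1, 0, 0, 0, 0); (2, 2, 0, 0, 0); (1, 1, 1, 1, 1); (0, 0, 0, 1, 0); (0, 0, 0, 1, 1); (0, 0, 0, 0, 1))


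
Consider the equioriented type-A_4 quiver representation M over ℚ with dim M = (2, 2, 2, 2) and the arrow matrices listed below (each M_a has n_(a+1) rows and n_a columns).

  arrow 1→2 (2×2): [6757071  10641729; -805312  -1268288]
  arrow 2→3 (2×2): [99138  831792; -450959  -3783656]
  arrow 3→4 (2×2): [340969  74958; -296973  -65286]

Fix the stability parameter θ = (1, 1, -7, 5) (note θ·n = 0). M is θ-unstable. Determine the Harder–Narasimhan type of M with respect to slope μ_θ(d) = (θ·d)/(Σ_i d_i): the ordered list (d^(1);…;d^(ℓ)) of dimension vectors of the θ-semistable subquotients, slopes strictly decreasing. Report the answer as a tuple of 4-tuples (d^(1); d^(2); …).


Barcode: M ≅ I[1,1], I[1,3], I[2,2], I[3,4], I[4,4]. HN layers by μ_θ (4 steps, strictly decreasing):
  μ^(1)=5; μ^(2)=1; μ^(3)=-5/3; μ^(4)=-7

((0, 0, 0, 2); (1, 1, 0, 0); (1, 1, 1, 0); (0, 0, 1, 0))


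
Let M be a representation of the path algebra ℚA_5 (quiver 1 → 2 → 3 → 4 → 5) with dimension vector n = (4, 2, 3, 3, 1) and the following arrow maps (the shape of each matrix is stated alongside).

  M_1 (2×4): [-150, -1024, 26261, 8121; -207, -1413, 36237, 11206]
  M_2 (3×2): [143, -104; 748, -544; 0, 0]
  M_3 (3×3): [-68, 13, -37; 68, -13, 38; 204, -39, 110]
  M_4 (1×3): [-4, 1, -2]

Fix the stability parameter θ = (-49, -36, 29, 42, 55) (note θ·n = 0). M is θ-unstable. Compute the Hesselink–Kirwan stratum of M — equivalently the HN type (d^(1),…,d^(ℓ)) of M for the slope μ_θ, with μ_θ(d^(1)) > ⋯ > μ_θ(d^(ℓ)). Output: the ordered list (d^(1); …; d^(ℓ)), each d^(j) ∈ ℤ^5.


Interval decomposition of M: I[1,1]^2, I[1,2], I[1,3], I[3,4], I[3,5], I[4,4].
HN type (ℓ=5): μ^(1)=55; μ^(2)=42; μ^(3)=29; μ^(4)=-36; μ^(5)=-49

((0, 0, 0, 0, 1); (0, 0, 0, 3, 0); (0, 0, 3, 0, 0); (0, 2, 0, 0, 0); (4, 0, 0, 0, 0))


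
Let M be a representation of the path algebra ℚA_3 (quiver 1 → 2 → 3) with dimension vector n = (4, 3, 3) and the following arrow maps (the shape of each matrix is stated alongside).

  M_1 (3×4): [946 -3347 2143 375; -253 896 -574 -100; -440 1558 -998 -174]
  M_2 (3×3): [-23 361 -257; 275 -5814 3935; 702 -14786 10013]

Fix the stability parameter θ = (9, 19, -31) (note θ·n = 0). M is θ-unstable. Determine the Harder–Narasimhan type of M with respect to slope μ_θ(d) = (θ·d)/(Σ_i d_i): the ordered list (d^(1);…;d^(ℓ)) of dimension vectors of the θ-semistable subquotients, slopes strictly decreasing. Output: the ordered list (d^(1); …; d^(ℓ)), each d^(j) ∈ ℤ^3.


Via rank(M_{q-1}∘⋯∘M_p): M ≅ I[1,1]^2, I[1,3]^2, I[2,3].
μ_θ-semistable layers: μ^(1)=9; μ^(2)=-1; μ^(3)=-6

((2, 0, 0); (2, 2, 2); (0, 1, 1))


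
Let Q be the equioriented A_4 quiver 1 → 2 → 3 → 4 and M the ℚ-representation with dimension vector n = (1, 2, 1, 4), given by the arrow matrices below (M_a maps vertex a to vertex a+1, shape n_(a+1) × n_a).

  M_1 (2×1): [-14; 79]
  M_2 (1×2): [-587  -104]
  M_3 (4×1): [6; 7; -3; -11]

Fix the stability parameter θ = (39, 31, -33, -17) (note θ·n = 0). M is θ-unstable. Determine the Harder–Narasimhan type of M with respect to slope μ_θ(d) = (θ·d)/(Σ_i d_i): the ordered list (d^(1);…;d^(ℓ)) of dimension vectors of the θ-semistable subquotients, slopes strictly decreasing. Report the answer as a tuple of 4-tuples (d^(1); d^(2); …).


Barcode: M ≅ I[1,4], I[2,2], I[4,4]^3. HN layers by μ_θ (3 steps, strictly decreasing):
  μ^(1)=31; μ^(2)=5; μ^(3)=-17

((0, 1, 0, 0); (1, 1, 1, 1); (0, 0, 0, 3))


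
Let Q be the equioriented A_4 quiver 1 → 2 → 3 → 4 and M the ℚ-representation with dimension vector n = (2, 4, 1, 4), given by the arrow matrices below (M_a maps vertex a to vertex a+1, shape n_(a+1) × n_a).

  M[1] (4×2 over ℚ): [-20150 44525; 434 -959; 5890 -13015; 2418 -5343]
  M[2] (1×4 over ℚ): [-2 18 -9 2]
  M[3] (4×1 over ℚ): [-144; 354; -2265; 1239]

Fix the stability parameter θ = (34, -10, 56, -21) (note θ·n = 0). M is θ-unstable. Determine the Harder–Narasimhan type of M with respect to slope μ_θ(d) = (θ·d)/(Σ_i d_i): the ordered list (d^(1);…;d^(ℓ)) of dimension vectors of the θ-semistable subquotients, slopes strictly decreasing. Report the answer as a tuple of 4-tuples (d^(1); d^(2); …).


Via rank(M_{q-1}∘⋯∘M_p): M ≅ I[1,1], I[1,4], I[2,2]^3, I[4,4]^3.
μ_θ-semistable layers: μ^(1)=34; μ^(2)=35/2; μ^(3)=12; μ^(4)=-10; μ^(5)=-21

((1, 0, 0, 0); (0, 0, 1, 1); (1, 1, 0, 0); (0, 3, 0, 0); (0, 0, 0, 3))


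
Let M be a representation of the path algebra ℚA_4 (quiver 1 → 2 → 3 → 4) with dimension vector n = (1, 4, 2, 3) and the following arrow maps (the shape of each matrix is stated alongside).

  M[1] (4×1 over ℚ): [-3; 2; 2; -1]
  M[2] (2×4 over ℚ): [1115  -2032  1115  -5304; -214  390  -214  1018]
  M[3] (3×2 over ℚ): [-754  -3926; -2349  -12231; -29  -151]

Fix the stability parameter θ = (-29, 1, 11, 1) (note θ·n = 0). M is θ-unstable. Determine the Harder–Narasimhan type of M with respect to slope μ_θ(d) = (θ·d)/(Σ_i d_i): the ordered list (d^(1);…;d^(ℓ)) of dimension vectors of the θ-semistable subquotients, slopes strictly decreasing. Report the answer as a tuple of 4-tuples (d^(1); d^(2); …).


Via rank(M_{q-1}∘⋯∘M_p): M ≅ I[1,4], I[2,2]^2, I[2,3], I[4,4]^2.
μ_θ-semistable layers: μ^(1)=11; μ^(2)=6; μ^(3)=1; μ^(4)=-29

((0, 0, 1, 0); (0, 0, 1, 1); (0, 4, 0, 2); (1, 0, 0, 0))


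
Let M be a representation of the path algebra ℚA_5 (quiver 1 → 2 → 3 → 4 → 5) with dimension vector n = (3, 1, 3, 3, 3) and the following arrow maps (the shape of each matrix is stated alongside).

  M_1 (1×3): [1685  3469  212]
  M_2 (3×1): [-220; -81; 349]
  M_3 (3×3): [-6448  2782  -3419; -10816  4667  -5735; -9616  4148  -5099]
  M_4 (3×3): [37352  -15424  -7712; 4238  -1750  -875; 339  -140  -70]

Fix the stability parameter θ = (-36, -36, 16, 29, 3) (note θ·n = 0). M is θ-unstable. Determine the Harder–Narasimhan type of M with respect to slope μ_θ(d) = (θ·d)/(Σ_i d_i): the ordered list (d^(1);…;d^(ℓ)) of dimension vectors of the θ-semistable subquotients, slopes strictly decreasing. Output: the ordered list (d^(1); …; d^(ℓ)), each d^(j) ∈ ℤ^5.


Via rank(M_{q-1}∘⋯∘M_p): M ≅ I[1,1]^2, I[1,5], I[3,3], I[3,4], I[4,5], I[5,5].
μ_θ-semistable layers: μ^(1)=29; μ^(2)=16; μ^(3)=3; μ^(4)=-36

((0, 0, 0, 1, 0); (0, 0, 3, 2, 2); (0, 0, 0, 0, 1); (3, 1, 0, 0, 0))


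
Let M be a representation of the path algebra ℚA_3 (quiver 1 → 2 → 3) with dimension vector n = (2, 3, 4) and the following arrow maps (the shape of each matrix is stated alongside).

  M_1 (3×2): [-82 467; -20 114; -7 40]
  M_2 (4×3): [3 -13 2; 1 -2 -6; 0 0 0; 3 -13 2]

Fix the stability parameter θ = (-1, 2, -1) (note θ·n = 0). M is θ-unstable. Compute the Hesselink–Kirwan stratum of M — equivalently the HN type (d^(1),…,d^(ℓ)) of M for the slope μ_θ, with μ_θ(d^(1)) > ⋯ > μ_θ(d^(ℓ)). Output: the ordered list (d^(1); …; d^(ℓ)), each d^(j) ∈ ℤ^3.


Barcode: M ≅ I[1,2], I[1,3], I[2,3], I[3,3]^2. HN layers by μ_θ (3 steps, strictly decreasing):
  μ^(1)=2; μ^(2)=1/2; μ^(3)=-1

((0, 1, 0); (0, 2, 2); (2, 0, 2))


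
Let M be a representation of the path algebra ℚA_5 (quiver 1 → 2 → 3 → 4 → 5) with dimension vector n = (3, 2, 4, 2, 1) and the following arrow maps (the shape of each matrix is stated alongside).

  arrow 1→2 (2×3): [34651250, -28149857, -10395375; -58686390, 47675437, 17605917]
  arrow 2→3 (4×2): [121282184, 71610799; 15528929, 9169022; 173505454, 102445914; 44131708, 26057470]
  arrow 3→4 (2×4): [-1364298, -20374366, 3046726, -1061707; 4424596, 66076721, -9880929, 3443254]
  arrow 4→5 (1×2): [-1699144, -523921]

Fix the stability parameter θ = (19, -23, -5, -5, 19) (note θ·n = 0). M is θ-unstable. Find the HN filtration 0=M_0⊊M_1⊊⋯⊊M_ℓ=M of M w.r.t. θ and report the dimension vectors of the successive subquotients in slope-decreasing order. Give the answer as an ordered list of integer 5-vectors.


Barcode: M ≅ I[1,1], I[1,3], I[1,5], I[3,3], I[3,4]. HN layers by μ_θ (4 steps, strictly decreasing):
  μ^(1)=19; μ^(2)=-3; μ^(3)=-7/2; μ^(4)=-5

((1, 0, 0, 0, 1); (1, 1, 1, 0, 0); (1, 1, 1, 1, 0); (0, 0, 2, 1, 0))


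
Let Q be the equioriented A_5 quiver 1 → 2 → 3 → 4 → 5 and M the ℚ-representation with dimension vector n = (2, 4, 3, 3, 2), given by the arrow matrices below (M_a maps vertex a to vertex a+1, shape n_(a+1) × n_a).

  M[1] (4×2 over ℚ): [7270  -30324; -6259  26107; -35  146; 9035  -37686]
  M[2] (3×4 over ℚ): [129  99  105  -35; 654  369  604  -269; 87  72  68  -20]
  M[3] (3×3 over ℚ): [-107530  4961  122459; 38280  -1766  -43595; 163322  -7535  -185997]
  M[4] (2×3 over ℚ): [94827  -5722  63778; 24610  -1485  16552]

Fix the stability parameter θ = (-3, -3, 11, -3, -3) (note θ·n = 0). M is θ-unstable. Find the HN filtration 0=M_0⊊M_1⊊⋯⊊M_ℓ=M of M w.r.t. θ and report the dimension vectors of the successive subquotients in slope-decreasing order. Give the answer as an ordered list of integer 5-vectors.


Barcode: M ≅ I[1,5]^2, I[2,2], I[2,4]. HN layers by μ_θ (3 steps, strictly decreasing):
  μ^(1)=4; μ^(2)=5/3; μ^(3)=-3

((0, 0, 1, 1, 0); (0, 0, 2, 2, 2); (2, 4, 0, 0, 0))


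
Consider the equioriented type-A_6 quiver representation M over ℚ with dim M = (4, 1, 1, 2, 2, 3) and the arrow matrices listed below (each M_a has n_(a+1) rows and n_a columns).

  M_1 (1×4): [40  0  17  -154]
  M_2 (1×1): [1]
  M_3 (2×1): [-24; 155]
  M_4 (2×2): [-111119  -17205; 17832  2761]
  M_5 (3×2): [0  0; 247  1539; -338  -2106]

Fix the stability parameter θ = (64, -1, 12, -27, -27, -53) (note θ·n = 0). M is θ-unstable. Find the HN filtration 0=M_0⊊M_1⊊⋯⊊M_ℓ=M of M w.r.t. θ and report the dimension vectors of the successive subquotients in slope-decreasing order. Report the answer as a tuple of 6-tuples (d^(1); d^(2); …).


Via rank(M_{q-1}∘⋯∘M_p): M ≅ I[1,1]^3, I[1,5], I[4,6], I[6,6]^2.
μ_θ-semistable layers: μ^(1)=64; μ^(2)=21/5; μ^(3)=-107/3; μ^(4)=-53

((3, 0, 0, 0, 0, 0); (1, 1, 1, 1, 1, 0); (0, 0, 0, 1, 1, 1); (0, 0, 0, 0, 0, 2))


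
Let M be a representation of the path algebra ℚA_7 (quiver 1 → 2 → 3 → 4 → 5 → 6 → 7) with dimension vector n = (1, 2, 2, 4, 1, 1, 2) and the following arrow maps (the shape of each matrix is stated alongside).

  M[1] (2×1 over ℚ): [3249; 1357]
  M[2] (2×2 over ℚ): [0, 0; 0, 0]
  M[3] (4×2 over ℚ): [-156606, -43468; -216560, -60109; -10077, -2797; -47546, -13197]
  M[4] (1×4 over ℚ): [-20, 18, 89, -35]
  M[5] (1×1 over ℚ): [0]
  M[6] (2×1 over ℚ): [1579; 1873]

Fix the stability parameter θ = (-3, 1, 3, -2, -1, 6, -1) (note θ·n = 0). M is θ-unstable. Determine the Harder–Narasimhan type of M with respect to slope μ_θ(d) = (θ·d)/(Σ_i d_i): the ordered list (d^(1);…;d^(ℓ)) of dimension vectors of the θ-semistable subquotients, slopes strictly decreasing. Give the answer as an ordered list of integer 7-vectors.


Interval decomposition of M: I[1,2], I[2,2], I[3,4], I[3,5], I[4,4]^2, I[6,7], I[7,7].
HN type (ℓ=7): μ^(1)=5/2; μ^(2)=1; μ^(3)=1/2; μ^(4)=0; μ^(5)=-1; μ^(6)=-2; μ^(7)=-3

((0, 0, 0, 0, 0, 1, 1); (0, 2, 0, 0, 0, 0, 0); (0, 0, 1, 1, 0, 0, 0); (0, 0, 1, 1, 1, 0, 0); (0, 0, 0, 0, 0, 0, 1); (0, 0, 0, 2, 0, 0, 0); (1, 0, 0, 0, 0, 0, 0))


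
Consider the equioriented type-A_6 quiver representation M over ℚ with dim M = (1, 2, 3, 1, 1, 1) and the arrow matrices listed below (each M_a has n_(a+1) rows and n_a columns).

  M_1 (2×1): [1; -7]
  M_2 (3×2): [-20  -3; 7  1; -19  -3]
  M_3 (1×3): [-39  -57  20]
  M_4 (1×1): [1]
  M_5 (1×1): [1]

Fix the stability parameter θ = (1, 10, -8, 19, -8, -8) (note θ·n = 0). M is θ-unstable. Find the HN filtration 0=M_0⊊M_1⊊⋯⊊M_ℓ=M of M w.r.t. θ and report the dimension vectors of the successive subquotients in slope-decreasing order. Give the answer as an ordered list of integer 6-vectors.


Interval decomposition of M: I[1,6], I[2,3], I[3,3].
HN type (ℓ=2): μ^(1)=1; μ^(2)=-8

((1, 2, 2, 1, 1, 1); (0, 0, 1, 0, 0, 0))


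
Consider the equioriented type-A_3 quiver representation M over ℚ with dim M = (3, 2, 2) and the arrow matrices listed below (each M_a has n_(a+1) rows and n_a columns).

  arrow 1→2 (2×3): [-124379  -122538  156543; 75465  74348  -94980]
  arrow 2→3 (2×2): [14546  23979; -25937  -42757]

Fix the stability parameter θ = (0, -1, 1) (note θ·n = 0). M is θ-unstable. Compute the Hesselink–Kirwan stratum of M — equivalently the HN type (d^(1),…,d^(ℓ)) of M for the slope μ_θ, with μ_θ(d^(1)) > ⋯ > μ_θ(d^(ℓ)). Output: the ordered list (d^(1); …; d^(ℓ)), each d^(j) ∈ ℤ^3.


Via rank(M_{q-1}∘⋯∘M_p): M ≅ I[1,1], I[1,3]^2.
μ_θ-semistable layers: μ^(1)=1; μ^(2)=0; μ^(3)=-1/2

((0, 0, 2); (1, 0, 0); (2, 2, 0))


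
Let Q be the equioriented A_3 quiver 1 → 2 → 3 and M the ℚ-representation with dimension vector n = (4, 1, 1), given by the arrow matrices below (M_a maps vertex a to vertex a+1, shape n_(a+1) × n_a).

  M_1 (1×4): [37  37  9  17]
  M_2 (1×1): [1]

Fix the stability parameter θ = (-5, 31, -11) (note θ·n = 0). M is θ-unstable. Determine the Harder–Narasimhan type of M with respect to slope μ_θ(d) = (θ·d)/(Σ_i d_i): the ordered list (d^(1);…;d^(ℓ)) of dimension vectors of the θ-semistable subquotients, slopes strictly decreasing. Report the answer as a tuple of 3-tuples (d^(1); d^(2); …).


Barcode: M ≅ I[1,1]^3, I[1,3]. HN layers by μ_θ (2 steps, strictly decreasing):
  μ^(1)=10; μ^(2)=-5

((0, 1, 1); (4, 0, 0))


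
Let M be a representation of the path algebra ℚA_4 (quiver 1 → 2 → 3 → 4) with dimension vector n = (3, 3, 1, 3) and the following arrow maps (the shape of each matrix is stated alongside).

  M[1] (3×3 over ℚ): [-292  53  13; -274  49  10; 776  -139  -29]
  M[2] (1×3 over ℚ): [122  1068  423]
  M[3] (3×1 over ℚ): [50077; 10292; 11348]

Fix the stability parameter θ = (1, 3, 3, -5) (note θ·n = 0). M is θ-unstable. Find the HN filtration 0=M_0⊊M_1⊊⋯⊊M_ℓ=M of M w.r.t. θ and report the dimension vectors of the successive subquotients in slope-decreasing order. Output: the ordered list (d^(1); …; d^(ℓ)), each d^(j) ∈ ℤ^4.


Barcode: M ≅ I[1,1], I[1,2], I[1,4], I[2,2], I[4,4]^2. HN layers by μ_θ (4 steps, strictly decreasing):
  μ^(1)=3; μ^(2)=1; μ^(3)=1/2; μ^(4)=-5

((0, 2, 0, 0); (2, 0, 0, 0); (1, 1, 1, 1); (0, 0, 0, 2))


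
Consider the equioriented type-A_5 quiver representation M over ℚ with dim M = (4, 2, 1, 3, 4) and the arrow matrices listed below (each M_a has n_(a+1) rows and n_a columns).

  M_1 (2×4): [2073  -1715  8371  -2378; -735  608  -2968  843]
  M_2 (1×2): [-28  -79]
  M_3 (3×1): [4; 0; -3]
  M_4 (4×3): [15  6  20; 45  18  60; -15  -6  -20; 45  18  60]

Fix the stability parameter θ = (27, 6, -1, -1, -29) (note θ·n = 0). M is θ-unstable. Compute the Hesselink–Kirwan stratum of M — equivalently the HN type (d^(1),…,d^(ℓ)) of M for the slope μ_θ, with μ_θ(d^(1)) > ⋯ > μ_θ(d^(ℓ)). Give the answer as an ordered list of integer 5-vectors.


Interval decomposition of M: I[1,1]^2, I[1,2], I[1,4], I[4,4], I[4,5], I[5,5]^3.
HN type (ℓ=6): μ^(1)=27; μ^(2)=33/2; μ^(3)=31/4; μ^(4)=-1; μ^(5)=-15; μ^(6)=-29

((2, 0, 0, 0, 0); (1, 1, 0, 0, 0); (1, 1, 1, 1, 0); (0, 0, 0, 1, 0); (0, 0, 0, 1, 1); (0, 0, 0, 0, 3))


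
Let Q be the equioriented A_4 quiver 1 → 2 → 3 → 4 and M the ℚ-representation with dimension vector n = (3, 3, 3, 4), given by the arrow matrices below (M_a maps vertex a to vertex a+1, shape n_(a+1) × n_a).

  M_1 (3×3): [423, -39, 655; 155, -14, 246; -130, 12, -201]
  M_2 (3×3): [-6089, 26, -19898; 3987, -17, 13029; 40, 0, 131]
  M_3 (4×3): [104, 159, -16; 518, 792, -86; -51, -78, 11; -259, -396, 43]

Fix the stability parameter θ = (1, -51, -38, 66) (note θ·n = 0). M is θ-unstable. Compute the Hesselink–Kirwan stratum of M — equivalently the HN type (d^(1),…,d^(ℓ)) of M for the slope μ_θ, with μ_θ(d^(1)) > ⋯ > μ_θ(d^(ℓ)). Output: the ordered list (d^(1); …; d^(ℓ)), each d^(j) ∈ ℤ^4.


Barcode: M ≅ I[1,3], I[1,4]^2, I[4,4]^2. HN layers by μ_θ (2 steps, strictly decreasing):
  μ^(1)=66; μ^(2)=-88/3

((0, 0, 0, 4); (3, 3, 3, 0))
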